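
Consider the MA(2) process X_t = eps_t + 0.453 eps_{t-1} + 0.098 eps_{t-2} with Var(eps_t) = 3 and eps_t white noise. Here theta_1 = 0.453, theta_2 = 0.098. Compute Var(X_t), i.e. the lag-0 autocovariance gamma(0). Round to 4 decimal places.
\gamma(0) = 3.6444

For an MA(q) process X_t = eps_t + sum_i theta_i eps_{t-i} with
Var(eps_t) = sigma^2, the variance is
  gamma(0) = sigma^2 * (1 + sum_i theta_i^2).
  sum_i theta_i^2 = (0.453)^2 + (0.098)^2 = 0.205209 + 0.009604 = 0.214813.
  gamma(0) = 3 * (1 + 0.214813) = 3 * 1.214813 = 3.644439, which rounds to 3.6444.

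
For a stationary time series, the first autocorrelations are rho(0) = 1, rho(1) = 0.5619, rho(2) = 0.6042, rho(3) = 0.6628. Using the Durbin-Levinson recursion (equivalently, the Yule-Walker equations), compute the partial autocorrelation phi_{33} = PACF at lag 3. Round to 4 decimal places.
\phi_{33} = 0.4080

The PACF at lag k is phi_{kk}, the last component of the solution
to the Yule-Walker system G_k phi = r_k where
  (G_k)_{ij} = rho(|i - j|), (r_k)_i = rho(i), i,j = 1..k.
Equivalently, Durbin-Levinson gives phi_{kk} iteratively:
  phi_{11} = rho(1)
  phi_{kk} = [rho(k) - sum_{j=1..k-1} phi_{k-1,j} rho(k-j)]
            / [1 - sum_{j=1..k-1} phi_{k-1,j} rho(j)],
  phi_{k,j} = phi_{k-1,j} - phi_{kk} phi_{k-1,k-j},  j = 1..k-1.
Step k = 1:
  phi_11 = rho(1) = 0.5619.
Step k = 2:
  phi_22 = [rho(2) - phi_11 rho(1)] / [1 - phi_11 rho(1)] = [0.6042 - (0.5619)(0.5619)] / [1 - (0.5619)(0.5619)]
         = 0.28846839 / 0.68426839 = 0.421572.
  Update: phi_21 = phi_11 - phi_22 phi_11 = 0.5619 - (0.421572)(0.5619) = 0.325019.
Step k = 3:
  phi_33 = [rho(3) - phi_21 rho(2) - phi_22 rho(1)] / [1 - phi_21 rho(1) - phi_22 rho(2)]
    numerator   = 0.6628 - (0.325019)(0.6042) - (0.421572)(0.5619) = 0.2295424
    denominator = 1 - (0.325019)(0.5619) - (0.421572)(0.6042) = 0.5626582
  phi_33 = 0.2295424 / 0.5626582 = 0.408.
Therefore phi_{33} = 0.4080.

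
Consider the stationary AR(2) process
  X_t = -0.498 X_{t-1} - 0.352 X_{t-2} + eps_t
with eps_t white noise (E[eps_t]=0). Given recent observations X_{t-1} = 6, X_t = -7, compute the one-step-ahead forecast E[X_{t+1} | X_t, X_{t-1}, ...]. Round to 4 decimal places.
E[X_{t+1} \mid \mathcal F_t] = 1.3740

For an AR(p) model X_t = c + sum_i phi_i X_{t-i} + eps_t, the
one-step-ahead conditional mean is
  E[X_{t+1} | X_t, ...] = c + sum_i phi_i X_{t+1-i}.
Substitute known values:
  E[X_{t+1} | ...] = (-0.498) * (-7) + (-0.352) * (6)
                   = 1.3740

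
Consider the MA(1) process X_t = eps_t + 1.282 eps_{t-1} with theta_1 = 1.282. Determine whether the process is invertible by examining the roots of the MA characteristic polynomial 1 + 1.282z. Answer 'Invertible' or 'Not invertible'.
\text{Not invertible}

The MA(q) characteristic polynomial is P(z) = 1 + 1.282z.
Invertibility requires all roots to lie outside the unit circle, i.e. |z| > 1 for every root.
This is linear in z: 1 + (1.282) z = 0  =>  z = -1/(1.282) = -0.780031,  |z| = 0.780031.
Moduli of all roots: 0.7800.
All moduli strictly greater than 1? No.
Verdict: Not invertible.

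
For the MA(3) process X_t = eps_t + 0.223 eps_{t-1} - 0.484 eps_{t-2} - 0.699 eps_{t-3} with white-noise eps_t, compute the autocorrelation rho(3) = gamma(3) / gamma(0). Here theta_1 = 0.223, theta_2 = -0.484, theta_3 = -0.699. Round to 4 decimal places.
\rho(3) = -0.3943

For an MA(q) process with theta_0 = 1, the autocovariance is
  gamma(k) = sigma^2 * sum_{i=0..q-k} theta_i * theta_{i+k},
and rho(k) = gamma(k) / gamma(0). Sigma^2 cancels.
  numerator   = (1)*(-0.699) = -0.699.
  denominator = (1)^2 + (0.223)^2 + (-0.484)^2 + (-0.699)^2 = 1.772586.
  rho(3) = -0.699 / 1.772586 = -0.3943.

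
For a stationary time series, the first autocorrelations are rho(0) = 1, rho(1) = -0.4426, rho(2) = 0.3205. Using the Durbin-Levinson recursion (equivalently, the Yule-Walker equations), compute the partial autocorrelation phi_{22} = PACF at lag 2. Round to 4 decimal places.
\phi_{22} = 0.1550

The PACF at lag k is phi_{kk}, the last component of the solution
to the Yule-Walker system G_k phi = r_k where
  (G_k)_{ij} = rho(|i - j|), (r_k)_i = rho(i), i,j = 1..k.
Equivalently, Durbin-Levinson gives phi_{kk} iteratively:
  phi_{11} = rho(1)
  phi_{kk} = [rho(k) - sum_{j=1..k-1} phi_{k-1,j} rho(k-j)]
            / [1 - sum_{j=1..k-1} phi_{k-1,j} rho(j)],
  phi_{k,j} = phi_{k-1,j} - phi_{kk} phi_{k-1,k-j},  j = 1..k-1.
Step k = 1:
  phi_11 = rho(1) = -0.4426.
Step k = 2:
  phi_22 = [rho(2) - phi_11 rho(1)] / [1 - phi_11 rho(1)] = [0.3205 - (-0.4426)(-0.4426)] / [1 - (-0.4426)(-0.4426)]
         = 0.12460524 / 0.80410524 = 0.155.
Therefore phi_{22} = 0.1550.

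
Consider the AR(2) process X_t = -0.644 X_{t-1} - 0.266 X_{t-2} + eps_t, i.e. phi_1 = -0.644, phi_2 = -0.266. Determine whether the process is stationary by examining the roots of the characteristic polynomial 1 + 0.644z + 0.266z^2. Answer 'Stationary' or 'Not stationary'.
\text{Stationary}

The AR(p) characteristic polynomial is P(z) = 1 + 0.644z + 0.266z^2.
Stationarity requires all roots to lie outside the unit circle, i.e. |z| > 1 for every root.
Set 1 + (0.644) z + (0.266) z^2 = 0, i.e. a z^2 + b z + c = 0 with a = 0.266, b = 0.644, c = 1.
Discriminant D = b^2 - 4ac = (0.644)^2 - 4*(0.266)*1 = 0.414736 - (1.064) = -0.649264.
D < 0, so the roots are the complex-conjugate pair z = (-b +/- i sqrt(-D)) / (2a) = -1.2105 +/- 1.5146i.
For a conjugate pair |z|^2 = z * conj(z) = (product of roots) = c/a = 1/(0.266) = 3.759398, so |z| = sqrt(3.759398) = 1.9389 for both roots.
Moduli of all roots: 1.9389, 1.9389.
All moduli strictly greater than 1? Yes.
Verdict: Stationary.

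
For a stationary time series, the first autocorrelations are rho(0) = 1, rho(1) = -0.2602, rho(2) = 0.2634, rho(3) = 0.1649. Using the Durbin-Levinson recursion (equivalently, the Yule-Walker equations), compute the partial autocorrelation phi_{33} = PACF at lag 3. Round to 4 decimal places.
\phi_{33} = 0.3071

The PACF at lag k is phi_{kk}, the last component of the solution
to the Yule-Walker system G_k phi = r_k where
  (G_k)_{ij} = rho(|i - j|), (r_k)_i = rho(i), i,j = 1..k.
Equivalently, Durbin-Levinson gives phi_{kk} iteratively:
  phi_{11} = rho(1)
  phi_{kk} = [rho(k) - sum_{j=1..k-1} phi_{k-1,j} rho(k-j)]
            / [1 - sum_{j=1..k-1} phi_{k-1,j} rho(j)],
  phi_{k,j} = phi_{k-1,j} - phi_{kk} phi_{k-1,k-j},  j = 1..k-1.
Step k = 1:
  phi_11 = rho(1) = -0.2602.
Step k = 2:
  phi_22 = [rho(2) - phi_11 rho(1)] / [1 - phi_11 rho(1)] = [0.2634 - (-0.2602)(-0.2602)] / [1 - (-0.2602)(-0.2602)]
         = 0.19569596 / 0.93229596 = 0.209908.
  Update: phi_21 = phi_11 - phi_22 phi_11 = -0.2602 - (0.209908)(-0.2602) = -0.205582.
Step k = 3:
  phi_33 = [rho(3) - phi_21 rho(2) - phi_22 rho(1)] / [1 - phi_21 rho(1) - phi_22 rho(2)]
    numerator   = 0.1649 - (-0.205582)(0.2634) - (0.209908)(-0.2602) = 0.27366826
    denominator = 1 - (-0.205582)(-0.2602) - (0.209908)(0.2634) = 0.8912179
  phi_33 = 0.27366826 / 0.8912179 = 0.3071.
Therefore phi_{33} = 0.3071.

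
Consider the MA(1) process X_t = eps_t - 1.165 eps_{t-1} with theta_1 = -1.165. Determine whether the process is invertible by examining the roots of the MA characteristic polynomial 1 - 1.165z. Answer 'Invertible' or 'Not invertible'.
\text{Not invertible}

The MA(q) characteristic polynomial is P(z) = 1 - 1.165z.
Invertibility requires all roots to lie outside the unit circle, i.e. |z| > 1 for every root.
This is linear in z: 1 + (-1.165) z = 0  =>  z = -1/(-1.165) = 0.858369,  |z| = 0.858369.
Moduli of all roots: 0.8584.
All moduli strictly greater than 1? No.
Verdict: Not invertible.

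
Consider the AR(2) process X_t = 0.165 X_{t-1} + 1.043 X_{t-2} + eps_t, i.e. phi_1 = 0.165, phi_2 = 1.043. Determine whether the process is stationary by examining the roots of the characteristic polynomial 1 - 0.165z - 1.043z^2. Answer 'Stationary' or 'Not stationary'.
\text{Not stationary}

The AR(p) characteristic polynomial is P(z) = 1 - 0.165z - 1.043z^2.
Stationarity requires all roots to lie outside the unit circle, i.e. |z| > 1 for every root.
Set 1 + (-0.165) z + (-1.043) z^2 = 0, i.e. a z^2 + b z + c = 0 with a = -1.043, b = -0.165, c = 1.
Discriminant D = b^2 - 4ac = (-0.165)^2 - 4*(-1.043)*1 = 0.027225 - (-4.172) = 4.199225.
D >= 0, so the roots are real: z = (-b +/- sqrt(D)) / (2a) = (0.165 +/- 2.049201) / (-2.086).
  z_1 = (0.165 + 2.049201) / (-2.086) = -1.0615,   |z_1| = 1.0615.
  z_2 = (0.165 - 2.049201) / (-2.086) = 0.9033,   |z_2| = 0.9033.
Moduli of all roots: 1.0615, 0.9033.
All moduli strictly greater than 1? No.
Verdict: Not stationary.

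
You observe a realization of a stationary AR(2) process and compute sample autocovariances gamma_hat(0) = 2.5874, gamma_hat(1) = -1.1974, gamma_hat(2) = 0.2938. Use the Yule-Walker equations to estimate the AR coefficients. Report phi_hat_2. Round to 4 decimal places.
\hat\phi_{2} = -0.1280

The Yule-Walker equations for an AR(p) process read, in matrix form,
  Gamma_p phi = r_p,   with   (Gamma_p)_{ij} = gamma(|i - j|),
                       (r_p)_i = gamma(i),   i,j = 1..p.
Substitute the sample gammas (Toeplitz matrix and right-hand side of size 2):
  Gamma_p = [[2.5874, -1.1974], [-1.1974, 2.5874]]
  r_p     = [-1.1974, 0.2938]
Written out:
  2.5874 phi_1 - 1.1974 phi_2 = -1.1974
  -1.1974 phi_1 + 2.5874 phi_2 = 0.2938
Solve by Cramer's rule:
  det = gamma(0)^2 - gamma(1)^2 = (2.5874)^2 - (-1.1974)^2 = 6.69463876 - 1.43376676 = 5.260872
  phi_hat_1 = [gamma(1) gamma(0) - gamma(1) gamma(2)] / det = [(-1.1974)(2.5874) - (-1.1974)(0.2938)] / 5.260872 = -2.74635664 / 5.260872 = -0.522
  phi_hat_2 = [gamma(0) gamma(2) - gamma(1)^2] / det = [(2.5874)(0.2938) - (-1.1974)^2] / 5.260872 = -0.67358864 / 5.260872 = -0.128
So phi_hat = [-0.5220, -0.1280].
Therefore phi_hat_2 = -0.1280.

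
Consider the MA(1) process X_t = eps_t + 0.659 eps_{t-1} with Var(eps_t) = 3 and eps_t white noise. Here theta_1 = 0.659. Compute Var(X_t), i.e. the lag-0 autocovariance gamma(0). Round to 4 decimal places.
\gamma(0) = 4.3028

For an MA(q) process X_t = eps_t + sum_i theta_i eps_{t-i} with
Var(eps_t) = sigma^2, the variance is
  gamma(0) = sigma^2 * (1 + sum_i theta_i^2).
  sum_i theta_i^2 = (0.659)^2 = 0.434281.
  gamma(0) = 3 * (1 + 0.434281) = 3 * 1.434281 = 4.302843, which rounds to 4.3028.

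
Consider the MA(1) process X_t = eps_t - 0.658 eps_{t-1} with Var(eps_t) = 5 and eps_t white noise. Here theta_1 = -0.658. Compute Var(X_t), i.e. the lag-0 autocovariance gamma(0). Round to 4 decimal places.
\gamma(0) = 7.1648

For an MA(q) process X_t = eps_t + sum_i theta_i eps_{t-i} with
Var(eps_t) = sigma^2, the variance is
  gamma(0) = sigma^2 * (1 + sum_i theta_i^2).
  sum_i theta_i^2 = (-0.658)^2 = 0.432964.
  gamma(0) = 5 * (1 + 0.432964) = 5 * 1.432964 = 7.16482, which rounds to 7.1648.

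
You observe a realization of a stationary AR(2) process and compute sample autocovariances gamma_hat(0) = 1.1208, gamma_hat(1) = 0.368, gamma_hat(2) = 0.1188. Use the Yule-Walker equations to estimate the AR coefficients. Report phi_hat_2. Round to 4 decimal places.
\hat\phi_{2} = -0.0020

The Yule-Walker equations for an AR(p) process read, in matrix form,
  Gamma_p phi = r_p,   with   (Gamma_p)_{ij} = gamma(|i - j|),
                       (r_p)_i = gamma(i),   i,j = 1..p.
Substitute the sample gammas (Toeplitz matrix and right-hand side of size 2):
  Gamma_p = [[1.1208, 0.368], [0.368, 1.1208]]
  r_p     = [0.368, 0.1188]
Written out:
  1.1208 phi_1 + 0.368 phi_2 = 0.368
  0.368 phi_1 + 1.1208 phi_2 = 0.1188
Solve by Cramer's rule:
  det = gamma(0)^2 - gamma(1)^2 = (1.1208)^2 - (0.368)^2 = 1.25619264 - 0.135424 = 1.12076864
  phi_hat_1 = [gamma(1) gamma(0) - gamma(1) gamma(2)] / det = [(0.368)(1.1208) - (0.368)(0.1188)] / 1.12076864 = 0.368736 / 1.12076864 = 0.329
  phi_hat_2 = [gamma(0) gamma(2) - gamma(1)^2] / det = [(1.1208)(0.1188) - (0.368)^2] / 1.12076864 = -0.00227296 / 1.12076864 = -0.002
So phi_hat = [0.3290, -0.0020].
Therefore phi_hat_2 = -0.0020.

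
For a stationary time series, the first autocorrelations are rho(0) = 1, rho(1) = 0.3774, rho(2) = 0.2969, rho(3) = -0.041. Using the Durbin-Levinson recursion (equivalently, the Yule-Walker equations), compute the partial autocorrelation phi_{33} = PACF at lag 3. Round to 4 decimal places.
\phi_{33} = -0.2421

The PACF at lag k is phi_{kk}, the last component of the solution
to the Yule-Walker system G_k phi = r_k where
  (G_k)_{ij} = rho(|i - j|), (r_k)_i = rho(i), i,j = 1..k.
Equivalently, Durbin-Levinson gives phi_{kk} iteratively:
  phi_{11} = rho(1)
  phi_{kk} = [rho(k) - sum_{j=1..k-1} phi_{k-1,j} rho(k-j)]
            / [1 - sum_{j=1..k-1} phi_{k-1,j} rho(j)],
  phi_{k,j} = phi_{k-1,j} - phi_{kk} phi_{k-1,k-j},  j = 1..k-1.
Step k = 1:
  phi_11 = rho(1) = 0.3774.
Step k = 2:
  phi_22 = [rho(2) - phi_11 rho(1)] / [1 - phi_11 rho(1)] = [0.2969 - (0.3774)(0.3774)] / [1 - (0.3774)(0.3774)]
         = 0.15446924 / 0.85756924 = 0.180125.
  Update: phi_21 = phi_11 - phi_22 phi_11 = 0.3774 - (0.180125)(0.3774) = 0.309421.
Step k = 3:
  phi_33 = [rho(3) - phi_21 rho(2) - phi_22 rho(1)] / [1 - phi_21 rho(1) - phi_22 rho(2)]
    numerator   = -0.041 - (0.309421)(0.2969) - (0.180125)(0.3774) = -0.20084609
    denominator = 1 - (0.309421)(0.3774) - (0.180125)(0.2969) = 0.82974554
  phi_33 = -0.20084609 / 0.82974554 = -0.2421.
Therefore phi_{33} = -0.2421.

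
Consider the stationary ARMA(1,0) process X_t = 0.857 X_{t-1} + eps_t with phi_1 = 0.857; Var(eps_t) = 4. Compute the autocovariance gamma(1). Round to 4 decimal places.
\gamma(1) = 12.9090

Multiply the model equation by X_{t-k} and take expectations. With theta_0 = psi_0 = 1 and psi_j the MA(infinity) weights, this gives
  gamma(k) - sum_i phi_i gamma(k-i) = c_k,
  c_k = sigma^2 * sum_{j=k..q} theta_j psi_{j-k}   (c_k = 0 for k > q),
using gamma(-m) = gamma(m).
Pure AR (q = 0): c_0 = sigma^2 = 4, c_k = 0 for k >= 1.
Equations for k = 0 and k = 1 (AR order 1):
  gamma(0) = phi_1 gamma(1) + c_0
  gamma(1) = phi_1 gamma(0) + c_1
Substituting the second into the first: gamma(0) (1 - phi_1^2) = c_0 + phi_1 c_1, so
  gamma(0) = c_0 / (1 - phi_1^2) = 4 / (1 - (0.857)^2) = 4 / 0.265551 = 15.06302.
  gamma(1) = phi_1 gamma(0) = (0.857)(15.06302) = 12.909008.
Therefore gamma(1) = 12.9090 (to 4 decimal places).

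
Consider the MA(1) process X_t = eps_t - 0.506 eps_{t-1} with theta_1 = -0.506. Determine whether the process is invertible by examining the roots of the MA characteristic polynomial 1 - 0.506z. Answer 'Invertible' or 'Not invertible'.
\text{Invertible}

The MA(q) characteristic polynomial is P(z) = 1 - 0.506z.
Invertibility requires all roots to lie outside the unit circle, i.e. |z| > 1 for every root.
This is linear in z: 1 + (-0.506) z = 0  =>  z = -1/(-0.506) = 1.976285,  |z| = 1.976285.
Moduli of all roots: 1.9763.
All moduli strictly greater than 1? Yes.
Verdict: Invertible.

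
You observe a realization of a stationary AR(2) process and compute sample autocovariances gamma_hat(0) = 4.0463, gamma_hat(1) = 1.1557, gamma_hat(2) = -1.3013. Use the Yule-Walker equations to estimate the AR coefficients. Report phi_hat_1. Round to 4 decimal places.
\hat\phi_{1} = 0.4110

The Yule-Walker equations for an AR(p) process read, in matrix form,
  Gamma_p phi = r_p,   with   (Gamma_p)_{ij} = gamma(|i - j|),
                       (r_p)_i = gamma(i),   i,j = 1..p.
Substitute the sample gammas (Toeplitz matrix and right-hand side of size 2):
  Gamma_p = [[4.0463, 1.1557], [1.1557, 4.0463]]
  r_p     = [1.1557, -1.3013]
Written out:
  4.0463 phi_1 + 1.1557 phi_2 = 1.1557
  1.1557 phi_1 + 4.0463 phi_2 = -1.3013
Solve by Cramer's rule:
  det = gamma(0)^2 - gamma(1)^2 = (4.0463)^2 - (1.1557)^2 = 16.37254369 - 1.33564249 = 15.0369012
  phi_hat_1 = [gamma(1) gamma(0) - gamma(1) gamma(2)] / det = [(1.1557)(4.0463) - (1.1557)(-1.3013)] / 15.0369012 = 6.18022132 / 15.0369012 = 0.411
  phi_hat_2 = [gamma(0) gamma(2) - gamma(1)^2] / det = [(4.0463)(-1.3013) - (1.1557)^2] / 15.0369012 = -6.60109268 / 15.0369012 = -0.439
So phi_hat = [0.4110, -0.4390].
Therefore phi_hat_1 = 0.4110.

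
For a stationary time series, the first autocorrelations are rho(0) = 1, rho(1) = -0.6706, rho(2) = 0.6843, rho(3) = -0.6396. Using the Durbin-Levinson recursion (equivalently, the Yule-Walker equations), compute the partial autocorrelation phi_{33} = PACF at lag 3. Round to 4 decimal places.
\phi_{33} = -0.2009

The PACF at lag k is phi_{kk}, the last component of the solution
to the Yule-Walker system G_k phi = r_k where
  (G_k)_{ij} = rho(|i - j|), (r_k)_i = rho(i), i,j = 1..k.
Equivalently, Durbin-Levinson gives phi_{kk} iteratively:
  phi_{11} = rho(1)
  phi_{kk} = [rho(k) - sum_{j=1..k-1} phi_{k-1,j} rho(k-j)]
            / [1 - sum_{j=1..k-1} phi_{k-1,j} rho(j)],
  phi_{k,j} = phi_{k-1,j} - phi_{kk} phi_{k-1,k-j},  j = 1..k-1.
Step k = 1:
  phi_11 = rho(1) = -0.6706.
Step k = 2:
  phi_22 = [rho(2) - phi_11 rho(1)] / [1 - phi_11 rho(1)] = [0.6843 - (-0.6706)(-0.6706)] / [1 - (-0.6706)(-0.6706)]
         = 0.23459564 / 0.55029564 = 0.426308.
  Update: phi_21 = phi_11 - phi_22 phi_11 = -0.6706 - (0.426308)(-0.6706) = -0.384718.
Step k = 3:
  phi_33 = [rho(3) - phi_21 rho(2) - phi_22 rho(1)] / [1 - phi_21 rho(1) - phi_22 rho(2)]
    numerator   = -0.6396 - (-0.384718)(0.6843) - (0.426308)(-0.6706) = -0.09045535
    denominator = 1 - (-0.384718)(-0.6706) - (0.426308)(0.6843) = 0.45028555
  phi_33 = -0.09045535 / 0.45028555 = -0.2009.
Therefore phi_{33} = -0.2009.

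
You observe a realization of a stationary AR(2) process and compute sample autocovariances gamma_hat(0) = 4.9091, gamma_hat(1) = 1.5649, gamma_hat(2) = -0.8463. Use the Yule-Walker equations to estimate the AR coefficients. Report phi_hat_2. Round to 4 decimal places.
\hat\phi_{2} = -0.3050

The Yule-Walker equations for an AR(p) process read, in matrix form,
  Gamma_p phi = r_p,   with   (Gamma_p)_{ij} = gamma(|i - j|),
                       (r_p)_i = gamma(i),   i,j = 1..p.
Substitute the sample gammas (Toeplitz matrix and right-hand side of size 2):
  Gamma_p = [[4.9091, 1.5649], [1.5649, 4.9091]]
  r_p     = [1.5649, -0.8463]
Written out:
  4.9091 phi_1 + 1.5649 phi_2 = 1.5649
  1.5649 phi_1 + 4.9091 phi_2 = -0.8463
Solve by Cramer's rule:
  det = gamma(0)^2 - gamma(1)^2 = (4.9091)^2 - (1.5649)^2 = 24.09926281 - 2.44891201 = 21.6503508
  phi_hat_1 = [gamma(1) gamma(0) - gamma(1) gamma(2)] / det = [(1.5649)(4.9091) - (1.5649)(-0.8463)] / 21.6503508 = 9.00662546 / 21.6503508 = 0.416
  phi_hat_2 = [gamma(0) gamma(2) - gamma(1)^2] / det = [(4.9091)(-0.8463) - (1.5649)^2] / 21.6503508 = -6.60348334 / 21.6503508 = -0.305
So phi_hat = [0.4160, -0.3050].
Therefore phi_hat_2 = -0.3050.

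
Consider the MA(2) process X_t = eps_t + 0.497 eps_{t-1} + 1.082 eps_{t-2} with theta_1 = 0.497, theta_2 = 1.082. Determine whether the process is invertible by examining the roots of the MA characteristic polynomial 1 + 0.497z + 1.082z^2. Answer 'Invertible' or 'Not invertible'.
\text{Not invertible}

The MA(q) characteristic polynomial is P(z) = 1 + 0.497z + 1.082z^2.
Invertibility requires all roots to lie outside the unit circle, i.e. |z| > 1 for every root.
Set 1 + (0.497) z + (1.082) z^2 = 0, i.e. a z^2 + b z + c = 0 with a = 1.082, b = 0.497, c = 1.
Discriminant D = b^2 - 4ac = (0.497)^2 - 4*(1.082)*1 = 0.247009 - (4.328) = -4.080991.
D < 0, so the roots are the complex-conjugate pair z = (-b +/- i sqrt(-D)) / (2a) = -0.2297 +/- 0.9335i.
For a conjugate pair |z|^2 = z * conj(z) = (product of roots) = c/a = 1/(1.082) = 0.924214, so |z| = sqrt(0.924214) = 0.9614 for both roots.
Moduli of all roots: 0.9614, 0.9614.
All moduli strictly greater than 1? No.
Verdict: Not invertible.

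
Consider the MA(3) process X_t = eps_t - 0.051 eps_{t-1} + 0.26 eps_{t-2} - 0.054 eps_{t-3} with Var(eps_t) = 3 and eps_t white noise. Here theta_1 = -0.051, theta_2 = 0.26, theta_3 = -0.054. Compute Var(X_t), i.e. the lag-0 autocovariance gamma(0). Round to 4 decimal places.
\gamma(0) = 3.2194

For an MA(q) process X_t = eps_t + sum_i theta_i eps_{t-i} with
Var(eps_t) = sigma^2, the variance is
  gamma(0) = sigma^2 * (1 + sum_i theta_i^2).
  sum_i theta_i^2 = (-0.051)^2 + (0.26)^2 + (-0.054)^2 = 0.002601 + 0.0676 + 0.002916 = 0.073117.
  gamma(0) = 3 * (1 + 0.073117) = 3 * 1.073117 = 3.219351, which rounds to 3.2194.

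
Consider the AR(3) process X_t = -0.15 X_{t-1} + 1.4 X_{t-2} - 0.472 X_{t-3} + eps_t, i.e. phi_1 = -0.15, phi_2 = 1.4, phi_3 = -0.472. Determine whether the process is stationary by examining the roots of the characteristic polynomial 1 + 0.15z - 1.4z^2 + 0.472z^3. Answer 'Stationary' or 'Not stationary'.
\text{Not stationary}

The AR(p) characteristic polynomial is P(z) = 1 + 0.15z - 1.4z^2 + 0.472z^3.
Stationarity requires all roots to lie outside the unit circle, i.e. |z| > 1 for every root.
Degree 3: look for a simple real root z0 first, then factor out (1 - z/z0) and solve the remaining quadratic.
Testing z0 = 2.5: P(2.5) = 1 + (0.15)(2.5) + (-1.4)(2.5)^2 + (0.472)(2.5)^3
  = 1 + (0.375) + (-8.75) + (7.375) = 0.  So z_0 = 2.5 is a root, |z_0| = 2.5.
Divide out the factor (1 - 0.4 z) = (1 - z/z0) (since 1/z0 = 0.4):
  P(z) = (1 - 0.4 z)(1 + (0.55) z + (-1.18) z^2)
  [check: z-coef 0.55 - (0.4) = 0.15; z^2-coef -1.18 - (0.4)(0.55) = -1.4; z^3-coef -(0.4)(-1.18) = 0.472.]
Remaining roots from the quadratic factor 1 + (0.55) z + (-1.18) z^2:
  Set 1 + (0.55) z + (-1.18) z^2 = 0, i.e. a z^2 + b z + c = 0 with a = -1.18, b = 0.55, c = 1.
  Discriminant D = b^2 - 4ac = (0.55)^2 - 4*(-1.18)*1 = 0.3025 - (-4.72) = 5.0225.
  D >= 0, so the roots are real: z = (-b +/- sqrt(D)) / (2a) = (-0.55 +/- 2.241093) / (-2.36).
    z_1 = (-0.55 + 2.241093) / (-2.36) = -0.7166,   |z_1| = 0.7166.
    z_2 = (-0.55 - 2.241093) / (-2.36) = 1.1827,   |z_2| = 1.1827.
Moduli of all roots: 2.5000, 0.7166, 1.1827.
All moduli strictly greater than 1? No.
Verdict: Not stationary.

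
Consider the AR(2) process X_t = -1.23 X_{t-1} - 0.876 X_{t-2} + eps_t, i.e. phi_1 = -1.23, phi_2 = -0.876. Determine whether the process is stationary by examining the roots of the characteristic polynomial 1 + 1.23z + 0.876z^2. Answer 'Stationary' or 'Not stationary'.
\text{Stationary}

The AR(p) characteristic polynomial is P(z) = 1 + 1.23z + 0.876z^2.
Stationarity requires all roots to lie outside the unit circle, i.e. |z| > 1 for every root.
Set 1 + (1.23) z + (0.876) z^2 = 0, i.e. a z^2 + b z + c = 0 with a = 0.876, b = 1.23, c = 1.
Discriminant D = b^2 - 4ac = (1.23)^2 - 4*(0.876)*1 = 1.5129 - (3.504) = -1.9911.
D < 0, so the roots are the complex-conjugate pair z = (-b +/- i sqrt(-D)) / (2a) = -0.7021 +/- 0.8054i.
For a conjugate pair |z|^2 = z * conj(z) = (product of roots) = c/a = 1/(0.876) = 1.141553, so |z| = sqrt(1.141553) = 1.0684 for both roots.
Moduli of all roots: 1.0684, 1.0684.
All moduli strictly greater than 1? Yes.
Verdict: Stationary.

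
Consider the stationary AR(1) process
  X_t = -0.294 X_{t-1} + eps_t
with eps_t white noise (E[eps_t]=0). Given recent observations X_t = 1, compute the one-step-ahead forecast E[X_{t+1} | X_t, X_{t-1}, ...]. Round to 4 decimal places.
E[X_{t+1} \mid \mathcal F_t] = -0.2940

For an AR(p) model X_t = c + sum_i phi_i X_{t-i} + eps_t, the
one-step-ahead conditional mean is
  E[X_{t+1} | X_t, ...] = c + sum_i phi_i X_{t+1-i}.
Substitute known values:
  E[X_{t+1} | ...] = (-0.294) * (1)
                   = -0.2940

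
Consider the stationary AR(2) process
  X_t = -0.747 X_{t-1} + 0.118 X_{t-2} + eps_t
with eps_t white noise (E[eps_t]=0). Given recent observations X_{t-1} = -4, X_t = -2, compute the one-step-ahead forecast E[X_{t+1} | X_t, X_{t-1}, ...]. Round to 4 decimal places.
E[X_{t+1} \mid \mathcal F_t] = 1.0220

For an AR(p) model X_t = c + sum_i phi_i X_{t-i} + eps_t, the
one-step-ahead conditional mean is
  E[X_{t+1} | X_t, ...] = c + sum_i phi_i X_{t+1-i}.
Substitute known values:
  E[X_{t+1} | ...] = (-0.747) * (-2) + (0.118) * (-4)
                   = 1.0220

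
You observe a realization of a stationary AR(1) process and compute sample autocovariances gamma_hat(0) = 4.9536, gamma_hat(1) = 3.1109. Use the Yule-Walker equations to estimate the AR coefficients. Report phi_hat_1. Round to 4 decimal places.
\hat\phi_{1} = 0.6280

The Yule-Walker equations for an AR(p) process read, in matrix form,
  Gamma_p phi = r_p,   with   (Gamma_p)_{ij} = gamma(|i - j|),
                       (r_p)_i = gamma(i),   i,j = 1..p.
Substitute the sample gammas (Toeplitz matrix and right-hand side of size 1):
  Gamma_p = [[4.9536]]
  r_p     = [3.1109]
With p = 1 this is the single equation gamma(0) phi_1 = gamma(1):
  phi_hat_1 = gamma(1) / gamma(0) = 3.1109 / 4.9536 = 0.6280.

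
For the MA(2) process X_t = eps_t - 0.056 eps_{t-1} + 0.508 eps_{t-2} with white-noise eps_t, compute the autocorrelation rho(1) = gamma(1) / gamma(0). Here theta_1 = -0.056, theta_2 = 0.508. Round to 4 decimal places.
\rho(1) = -0.0670

For an MA(q) process with theta_0 = 1, the autocovariance is
  gamma(k) = sigma^2 * sum_{i=0..q-k} theta_i * theta_{i+k},
and rho(k) = gamma(k) / gamma(0). Sigma^2 cancels.
  numerator   = (1)*(-0.056) + (-0.056)*(0.508) = -0.084448.
  denominator = (1)^2 + (-0.056)^2 + (0.508)^2 = 1.2612.
  rho(1) = -0.084448 / 1.2612 = -0.0670.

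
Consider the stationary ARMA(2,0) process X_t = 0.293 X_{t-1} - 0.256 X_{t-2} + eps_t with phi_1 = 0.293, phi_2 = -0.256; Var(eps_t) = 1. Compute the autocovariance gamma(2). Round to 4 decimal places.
\gamma(2) = -0.2124

Multiply the model equation by X_{t-k} and take expectations. With theta_0 = psi_0 = 1 and psi_j the MA(infinity) weights, this gives
  gamma(k) - sum_i phi_i gamma(k-i) = c_k,
  c_k = sigma^2 * sum_{j=k..q} theta_j psi_{j-k}   (c_k = 0 for k > q),
using gamma(-m) = gamma(m).
Pure AR (q = 0): c_0 = sigma^2 = 1, c_k = 0 for k >= 1.
Equations for k = 0, 1, 2 (AR order 2, c_2 = 0):
  (E0) gamma(0) = phi_1 gamma(1) + phi_2 gamma(2) + c_0
  (E1) gamma(1) = phi_1 gamma(0) + phi_2 gamma(1) + c_1
  (E2) gamma(2) = phi_1 gamma(1) + phi_2 gamma(0)
From (E1): gamma(1) = A gamma(0) + B with
  A = phi_1 / (1 - phi_2) = 0.293 / 1.256 = 0.23328,   B = c_1 / (1 - phi_2) = 0 / 1.256 = 0.
Insert (E2) into (E0): gamma(0) (1 - phi_2^2) = phi_1 (1 + phi_2) gamma(1) + c_0.
  phi_1 (1 + phi_2) = (0.293)(0.744) = 0.217992,   1 - phi_2^2 = 0.934464.
Replace gamma(1) by A gamma(0) + B and collect gamma(0):
  gamma(0) [0.934464 - (0.217992)(0.23328)] = c_0 = 1
  gamma(0) * 0.883611 = 1
  gamma(0) = 1 / 0.883611 = 1.13172.
  gamma(1) = A gamma(0) = (0.23328)(1.13172) = 0.264008.
  gamma(2) = phi_1 gamma(1) + phi_2 gamma(0) = (0.293)(0.264008) + (-0.256)(1.13172) = -0.212366.
Therefore gamma(2) = -0.2124 (to 4 decimal places).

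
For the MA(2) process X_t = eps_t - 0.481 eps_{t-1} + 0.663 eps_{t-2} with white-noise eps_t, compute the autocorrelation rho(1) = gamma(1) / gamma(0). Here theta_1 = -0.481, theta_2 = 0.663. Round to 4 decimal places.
\rho(1) = -0.4787

For an MA(q) process with theta_0 = 1, the autocovariance is
  gamma(k) = sigma^2 * sum_{i=0..q-k} theta_i * theta_{i+k},
and rho(k) = gamma(k) / gamma(0). Sigma^2 cancels.
  numerator   = (1)*(-0.481) + (-0.481)*(0.663) = -0.799903.
  denominator = (1)^2 + (-0.481)^2 + (0.663)^2 = 1.67093.
  rho(1) = -0.799903 / 1.67093 = -0.4787.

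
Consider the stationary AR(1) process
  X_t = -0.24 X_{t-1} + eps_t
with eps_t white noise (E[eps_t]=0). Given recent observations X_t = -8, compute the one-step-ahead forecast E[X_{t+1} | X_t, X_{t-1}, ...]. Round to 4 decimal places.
E[X_{t+1} \mid \mathcal F_t] = 1.9200

For an AR(p) model X_t = c + sum_i phi_i X_{t-i} + eps_t, the
one-step-ahead conditional mean is
  E[X_{t+1} | X_t, ...] = c + sum_i phi_i X_{t+1-i}.
Substitute known values:
  E[X_{t+1} | ...] = (-0.24) * (-8)
                   = 1.9200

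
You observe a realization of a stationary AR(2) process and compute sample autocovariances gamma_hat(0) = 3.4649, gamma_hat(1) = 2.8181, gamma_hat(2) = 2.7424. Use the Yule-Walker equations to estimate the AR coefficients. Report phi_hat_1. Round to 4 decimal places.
\hat\phi_{1} = 0.5010

The Yule-Walker equations for an AR(p) process read, in matrix form,
  Gamma_p phi = r_p,   with   (Gamma_p)_{ij} = gamma(|i - j|),
                       (r_p)_i = gamma(i),   i,j = 1..p.
Substitute the sample gammas (Toeplitz matrix and right-hand side of size 2):
  Gamma_p = [[3.4649, 2.8181], [2.8181, 3.4649]]
  r_p     = [2.8181, 2.7424]
Written out:
  3.4649 phi_1 + 2.8181 phi_2 = 2.8181
  2.8181 phi_1 + 3.4649 phi_2 = 2.7424
Solve by Cramer's rule:
  det = gamma(0)^2 - gamma(1)^2 = (3.4649)^2 - (2.8181)^2 = 12.00553201 - 7.94168761 = 4.0638444
  phi_hat_1 = [gamma(1) gamma(0) - gamma(1) gamma(2)] / det = [(2.8181)(3.4649) - (2.8181)(2.7424)] / 4.0638444 = 2.03607725 / 4.0638444 = 0.501
  phi_hat_2 = [gamma(0) gamma(2) - gamma(1)^2] / det = [(3.4649)(2.7424) - (2.8181)^2] / 4.0638444 = 1.56045415 / 4.0638444 = 0.384
So phi_hat = [0.5010, 0.3840].
Therefore phi_hat_1 = 0.5010.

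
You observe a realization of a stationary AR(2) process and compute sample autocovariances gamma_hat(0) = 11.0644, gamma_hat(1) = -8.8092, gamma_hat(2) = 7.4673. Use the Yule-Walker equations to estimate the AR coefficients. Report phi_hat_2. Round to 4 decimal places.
\hat\phi_{2} = 0.1120

The Yule-Walker equations for an AR(p) process read, in matrix form,
  Gamma_p phi = r_p,   with   (Gamma_p)_{ij} = gamma(|i - j|),
                       (r_p)_i = gamma(i),   i,j = 1..p.
Substitute the sample gammas (Toeplitz matrix and right-hand side of size 2):
  Gamma_p = [[11.0644, -8.8092], [-8.8092, 11.0644]]
  r_p     = [-8.8092, 7.4673]
Written out:
  11.0644 phi_1 - 8.8092 phi_2 = -8.8092
  -8.8092 phi_1 + 11.0644 phi_2 = 7.4673
Solve by Cramer's rule:
  det = gamma(0)^2 - gamma(1)^2 = (11.0644)^2 - (-8.8092)^2 = 122.42094736 - 77.60200464 = 44.81894272
  phi_hat_1 = [gamma(1) gamma(0) - gamma(1) gamma(2)] / det = [(-8.8092)(11.0644) - (-8.8092)(7.4673)] / 44.81894272 = -31.68757332 / 44.81894272 = -0.707
  phi_hat_2 = [gamma(0) gamma(2) - gamma(1)^2] / det = [(11.0644)(7.4673) - (-8.8092)^2] / 44.81894272 = 5.01918948 / 44.81894272 = 0.112
So phi_hat = [-0.7070, 0.1120].
Therefore phi_hat_2 = 0.1120.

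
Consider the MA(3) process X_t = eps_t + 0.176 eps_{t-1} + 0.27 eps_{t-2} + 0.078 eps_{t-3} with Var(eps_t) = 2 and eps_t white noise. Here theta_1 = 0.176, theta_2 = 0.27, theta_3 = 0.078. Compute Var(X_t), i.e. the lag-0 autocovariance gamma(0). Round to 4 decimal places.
\gamma(0) = 2.2199

For an MA(q) process X_t = eps_t + sum_i theta_i eps_{t-i} with
Var(eps_t) = sigma^2, the variance is
  gamma(0) = sigma^2 * (1 + sum_i theta_i^2).
  sum_i theta_i^2 = (0.176)^2 + (0.27)^2 + (0.078)^2 = 0.030976 + 0.0729 + 0.006084 = 0.10996.
  gamma(0) = 2 * (1 + 0.10996) = 2 * 1.10996 = 2.21992, which rounds to 2.2199.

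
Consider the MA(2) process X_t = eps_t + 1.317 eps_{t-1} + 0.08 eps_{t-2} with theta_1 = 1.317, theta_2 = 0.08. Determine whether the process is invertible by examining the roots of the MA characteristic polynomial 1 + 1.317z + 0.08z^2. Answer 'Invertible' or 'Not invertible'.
\text{Not invertible}

The MA(q) characteristic polynomial is P(z) = 1 + 1.317z + 0.08z^2.
Invertibility requires all roots to lie outside the unit circle, i.e. |z| > 1 for every root.
Set 1 + (1.317) z + (0.08) z^2 = 0, i.e. a z^2 + b z + c = 0 with a = 0.08, b = 1.317, c = 1.
Discriminant D = b^2 - 4ac = (1.317)^2 - 4*(0.08)*1 = 1.734489 - (0.32) = 1.414489.
D >= 0, so the roots are real: z = (-b +/- sqrt(D)) / (2a) = (-1.317 +/- 1.189323) / (0.16).
  z_1 = (-1.317 + 1.189323) / (0.16) = -0.798,   |z_1| = 0.798.
  z_2 = (-1.317 - 1.189323) / (0.16) = -15.6645,   |z_2| = 15.6645.
Moduli of all roots: 0.7980, 15.6645.
All moduli strictly greater than 1? No.
Verdict: Not invertible.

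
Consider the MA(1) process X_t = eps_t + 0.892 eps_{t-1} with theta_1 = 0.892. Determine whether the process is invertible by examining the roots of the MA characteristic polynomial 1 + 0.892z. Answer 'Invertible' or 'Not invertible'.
\text{Invertible}

The MA(q) characteristic polynomial is P(z) = 1 + 0.892z.
Invertibility requires all roots to lie outside the unit circle, i.e. |z| > 1 for every root.
This is linear in z: 1 + (0.892) z = 0  =>  z = -1/(0.892) = -1.121076,  |z| = 1.121076.
Moduli of all roots: 1.1211.
All moduli strictly greater than 1? Yes.
Verdict: Invertible.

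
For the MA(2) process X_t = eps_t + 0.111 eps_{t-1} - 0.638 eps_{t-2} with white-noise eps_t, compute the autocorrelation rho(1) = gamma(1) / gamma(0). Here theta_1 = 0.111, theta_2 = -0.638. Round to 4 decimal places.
\rho(1) = 0.0283

For an MA(q) process with theta_0 = 1, the autocovariance is
  gamma(k) = sigma^2 * sum_{i=0..q-k} theta_i * theta_{i+k},
and rho(k) = gamma(k) / gamma(0). Sigma^2 cancels.
  numerator   = (1)*(0.111) + (0.111)*(-0.638) = 0.040182.
  denominator = (1)^2 + (0.111)^2 + (-0.638)^2 = 1.419365.
  rho(1) = 0.040182 / 1.419365 = 0.0283.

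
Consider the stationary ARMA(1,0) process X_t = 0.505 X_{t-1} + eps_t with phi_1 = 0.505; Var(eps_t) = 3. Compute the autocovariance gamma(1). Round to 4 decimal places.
\gamma(1) = 2.0336

Multiply the model equation by X_{t-k} and take expectations. With theta_0 = psi_0 = 1 and psi_j the MA(infinity) weights, this gives
  gamma(k) - sum_i phi_i gamma(k-i) = c_k,
  c_k = sigma^2 * sum_{j=k..q} theta_j psi_{j-k}   (c_k = 0 for k > q),
using gamma(-m) = gamma(m).
Pure AR (q = 0): c_0 = sigma^2 = 3, c_k = 0 for k >= 1.
Equations for k = 0 and k = 1 (AR order 1):
  gamma(0) = phi_1 gamma(1) + c_0
  gamma(1) = phi_1 gamma(0) + c_1
Substituting the second into the first: gamma(0) (1 - phi_1^2) = c_0 + phi_1 c_1, so
  gamma(0) = c_0 / (1 - phi_1^2) = 3 / (1 - (0.505)^2) = 3 / 0.744975 = 4.026981.
  gamma(1) = phi_1 gamma(0) = (0.505)(4.026981) = 2.033625.
Therefore gamma(1) = 2.0336 (to 4 decimal places).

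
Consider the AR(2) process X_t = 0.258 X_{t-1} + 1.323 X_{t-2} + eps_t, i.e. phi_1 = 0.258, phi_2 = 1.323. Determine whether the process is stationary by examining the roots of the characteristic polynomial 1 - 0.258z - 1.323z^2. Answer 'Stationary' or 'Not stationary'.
\text{Not stationary}

The AR(p) characteristic polynomial is P(z) = 1 - 0.258z - 1.323z^2.
Stationarity requires all roots to lie outside the unit circle, i.e. |z| > 1 for every root.
Set 1 + (-0.258) z + (-1.323) z^2 = 0, i.e. a z^2 + b z + c = 0 with a = -1.323, b = -0.258, c = 1.
Discriminant D = b^2 - 4ac = (-0.258)^2 - 4*(-1.323)*1 = 0.066564 - (-5.292) = 5.358564.
D >= 0, so the roots are real: z = (-b +/- sqrt(D)) / (2a) = (0.258 +/- 2.314857) / (-2.646).
  z_1 = (0.258 + 2.314857) / (-2.646) = -0.9724,   |z_1| = 0.9724.
  z_2 = (0.258 - 2.314857) / (-2.646) = 0.7773,   |z_2| = 0.7773.
Moduli of all roots: 0.9724, 0.7773.
All moduli strictly greater than 1? No.
Verdict: Not stationary.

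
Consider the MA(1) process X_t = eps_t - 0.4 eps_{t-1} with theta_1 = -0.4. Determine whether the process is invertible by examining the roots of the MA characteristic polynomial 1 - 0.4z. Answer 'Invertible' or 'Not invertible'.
\text{Invertible}

The MA(q) characteristic polynomial is P(z) = 1 - 0.4z.
Invertibility requires all roots to lie outside the unit circle, i.e. |z| > 1 for every root.
This is linear in z: 1 + (-0.4) z = 0  =>  z = -1/(-0.4) = 2.5,  |z| = 2.5.
Moduli of all roots: 2.5000.
All moduli strictly greater than 1? Yes.
Verdict: Invertible.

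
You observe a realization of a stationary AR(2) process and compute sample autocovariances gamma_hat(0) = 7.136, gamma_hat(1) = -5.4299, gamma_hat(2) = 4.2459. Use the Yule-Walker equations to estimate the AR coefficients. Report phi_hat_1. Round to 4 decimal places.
\hat\phi_{1} = -0.7320

The Yule-Walker equations for an AR(p) process read, in matrix form,
  Gamma_p phi = r_p,   with   (Gamma_p)_{ij} = gamma(|i - j|),
                       (r_p)_i = gamma(i),   i,j = 1..p.
Substitute the sample gammas (Toeplitz matrix and right-hand side of size 2):
  Gamma_p = [[7.136, -5.4299], [-5.4299, 7.136]]
  r_p     = [-5.4299, 4.2459]
Written out:
  7.136 phi_1 - 5.4299 phi_2 = -5.4299
  -5.4299 phi_1 + 7.136 phi_2 = 4.2459
Solve by Cramer's rule:
  det = gamma(0)^2 - gamma(1)^2 = (7.136)^2 - (-5.4299)^2 = 50.922496 - 29.48381401 = 21.43868199
  phi_hat_1 = [gamma(1) gamma(0) - gamma(1) gamma(2)] / det = [(-5.4299)(7.136) - (-5.4299)(4.2459)] / 21.43868199 = -15.69295399 / 21.43868199 = -0.732
  phi_hat_2 = [gamma(0) gamma(2) - gamma(1)^2] / det = [(7.136)(4.2459) - (-5.4299)^2] / 21.43868199 = 0.81492839 / 21.43868199 = 0.038
So phi_hat = [-0.7320, 0.0380].
Therefore phi_hat_1 = -0.7320.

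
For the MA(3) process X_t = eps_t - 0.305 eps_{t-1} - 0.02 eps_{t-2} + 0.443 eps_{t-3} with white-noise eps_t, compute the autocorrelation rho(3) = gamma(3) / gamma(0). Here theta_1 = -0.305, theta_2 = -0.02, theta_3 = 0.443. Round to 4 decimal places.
\rho(3) = 0.3435

For an MA(q) process with theta_0 = 1, the autocovariance is
  gamma(k) = sigma^2 * sum_{i=0..q-k} theta_i * theta_{i+k},
and rho(k) = gamma(k) / gamma(0). Sigma^2 cancels.
  numerator   = (1)*(0.443) = 0.443.
  denominator = (1)^2 + (-0.305)^2 + (-0.02)^2 + (0.443)^2 = 1.289674.
  rho(3) = 0.443 / 1.289674 = 0.3435.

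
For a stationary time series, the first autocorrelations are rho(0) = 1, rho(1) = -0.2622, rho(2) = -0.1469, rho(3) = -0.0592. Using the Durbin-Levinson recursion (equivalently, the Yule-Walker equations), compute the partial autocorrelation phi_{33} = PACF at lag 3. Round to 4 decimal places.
\phi_{33} = -0.1899

The PACF at lag k is phi_{kk}, the last component of the solution
to the Yule-Walker system G_k phi = r_k where
  (G_k)_{ij} = rho(|i - j|), (r_k)_i = rho(i), i,j = 1..k.
Equivalently, Durbin-Levinson gives phi_{kk} iteratively:
  phi_{11} = rho(1)
  phi_{kk} = [rho(k) - sum_{j=1..k-1} phi_{k-1,j} rho(k-j)]
            / [1 - sum_{j=1..k-1} phi_{k-1,j} rho(j)],
  phi_{k,j} = phi_{k-1,j} - phi_{kk} phi_{k-1,k-j},  j = 1..k-1.
Step k = 1:
  phi_11 = rho(1) = -0.2622.
Step k = 2:
  phi_22 = [rho(2) - phi_11 rho(1)] / [1 - phi_11 rho(1)] = [-0.1469 - (-0.2622)(-0.2622)] / [1 - (-0.2622)(-0.2622)]
         = -0.21564884 / 0.93125116 = -0.231569.
  Update: phi_21 = phi_11 - phi_22 phi_11 = -0.2622 - (-0.231569)(-0.2622) = -0.322917.
Step k = 3:
  phi_33 = [rho(3) - phi_21 rho(2) - phi_22 rho(1)] / [1 - phi_21 rho(1) - phi_22 rho(2)]
    numerator   = -0.0592 - (-0.322917)(-0.1469) - (-0.231569)(-0.2622) = -0.16735394
    denominator = 1 - (-0.322917)(-0.2622) - (-0.231569)(-0.1469) = 0.88131359
  phi_33 = -0.16735394 / 0.88131359 = -0.1899.
Therefore phi_{33} = -0.1899.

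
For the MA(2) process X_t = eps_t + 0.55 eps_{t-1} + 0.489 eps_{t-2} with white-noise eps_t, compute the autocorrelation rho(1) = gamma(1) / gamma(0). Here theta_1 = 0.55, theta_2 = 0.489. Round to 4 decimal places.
\rho(1) = 0.5312

For an MA(q) process with theta_0 = 1, the autocovariance is
  gamma(k) = sigma^2 * sum_{i=0..q-k} theta_i * theta_{i+k},
and rho(k) = gamma(k) / gamma(0). Sigma^2 cancels.
  numerator   = (1)*(0.55) + (0.55)*(0.489) = 0.81895.
  denominator = (1)^2 + (0.55)^2 + (0.489)^2 = 1.541621.
  rho(1) = 0.81895 / 1.541621 = 0.5312.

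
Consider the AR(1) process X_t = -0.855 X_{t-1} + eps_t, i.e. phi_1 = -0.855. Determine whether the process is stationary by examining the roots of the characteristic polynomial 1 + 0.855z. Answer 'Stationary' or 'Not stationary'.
\text{Stationary}

The AR(p) characteristic polynomial is P(z) = 1 + 0.855z.
Stationarity requires all roots to lie outside the unit circle, i.e. |z| > 1 for every root.
This is linear in z: 1 + (0.855) z = 0  =>  z = -1/(0.855) = -1.169591,  |z| = 1.169591.
Moduli of all roots: 1.1696.
All moduli strictly greater than 1? Yes.
Verdict: Stationary.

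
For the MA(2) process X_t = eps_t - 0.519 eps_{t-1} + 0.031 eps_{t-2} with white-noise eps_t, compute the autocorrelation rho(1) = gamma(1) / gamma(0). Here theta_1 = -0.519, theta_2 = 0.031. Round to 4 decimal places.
\rho(1) = -0.4212

For an MA(q) process with theta_0 = 1, the autocovariance is
  gamma(k) = sigma^2 * sum_{i=0..q-k} theta_i * theta_{i+k},
and rho(k) = gamma(k) / gamma(0). Sigma^2 cancels.
  numerator   = (1)*(-0.519) + (-0.519)*(0.031) = -0.535089.
  denominator = (1)^2 + (-0.519)^2 + (0.031)^2 = 1.270322.
  rho(1) = -0.535089 / 1.270322 = -0.4212.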